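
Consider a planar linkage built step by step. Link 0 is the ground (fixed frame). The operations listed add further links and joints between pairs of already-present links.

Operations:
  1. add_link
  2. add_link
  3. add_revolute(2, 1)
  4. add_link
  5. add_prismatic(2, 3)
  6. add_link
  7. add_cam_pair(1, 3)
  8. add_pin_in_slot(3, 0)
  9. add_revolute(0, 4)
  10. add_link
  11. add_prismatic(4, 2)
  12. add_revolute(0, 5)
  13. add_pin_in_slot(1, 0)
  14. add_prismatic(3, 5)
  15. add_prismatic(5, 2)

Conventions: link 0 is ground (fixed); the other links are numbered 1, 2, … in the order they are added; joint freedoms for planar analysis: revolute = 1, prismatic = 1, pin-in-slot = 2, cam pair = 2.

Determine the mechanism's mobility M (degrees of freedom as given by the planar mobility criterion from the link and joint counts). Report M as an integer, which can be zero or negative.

L=1 J1=0 J2=0
add link → L=2 J1=0 J2=0
add link → L=3 J1=0 J2=0
R@2,1 dof=1 J1 → L=3 J1=1 J2=0
add link → L=4 J1=1 J2=0
P@2,3 dof=1 J1 → L=4 J1=2 J2=0
add link → L=5 J1=2 J2=0
C@1,3 dof=2 J2 → L=5 J1=2 J2=1
PS@3,0 dof=2 J2 → L=5 J1=2 J2=2
R@0,4 dof=1 J1 → L=5 J1=3 J2=2
add link → L=6 J1=3 J2=2
P@4,2 dof=1 J1 → L=6 J1=4 J2=2
R@0,5 dof=1 J1 → L=6 J1=5 J2=2
PS@1,0 dof=2 J2 → L=6 J1=5 J2=3
P@3,5 dof=1 J1 → L=6 J1=6 J2=3
P@5,2 dof=1 J1 → L=6 J1=7 J2=3
M=3(L−1)−2J1−J2=3·5−2·7−3=-2

M = -2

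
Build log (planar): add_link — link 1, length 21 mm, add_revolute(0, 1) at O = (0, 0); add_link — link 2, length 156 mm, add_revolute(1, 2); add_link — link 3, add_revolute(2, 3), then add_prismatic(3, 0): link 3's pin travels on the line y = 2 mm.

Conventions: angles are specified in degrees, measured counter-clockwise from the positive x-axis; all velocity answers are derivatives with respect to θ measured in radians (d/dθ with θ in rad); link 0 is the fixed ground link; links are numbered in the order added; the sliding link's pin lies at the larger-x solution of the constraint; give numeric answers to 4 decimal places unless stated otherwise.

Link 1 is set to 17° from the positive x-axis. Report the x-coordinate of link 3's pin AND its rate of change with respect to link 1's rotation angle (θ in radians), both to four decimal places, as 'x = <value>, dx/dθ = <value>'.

geometry: r = 21 mm, L = 156 mm, e = 2 mm
crank pin P = (r cos θ, r sin θ) = (20.082400, 6.139806)
h = r sin θ − e = 6.139806 − 2 = 4.139806
x = r cos θ + √(L² − h²) = 20.082400 + 155.945061 = 176.027461
dx/dθ = −r sin θ − h·r cos θ/√(L² − h²) (θ in radians; h = 4.139806) = -6.672925

x = 176.0275, dx/dθ = -6.6729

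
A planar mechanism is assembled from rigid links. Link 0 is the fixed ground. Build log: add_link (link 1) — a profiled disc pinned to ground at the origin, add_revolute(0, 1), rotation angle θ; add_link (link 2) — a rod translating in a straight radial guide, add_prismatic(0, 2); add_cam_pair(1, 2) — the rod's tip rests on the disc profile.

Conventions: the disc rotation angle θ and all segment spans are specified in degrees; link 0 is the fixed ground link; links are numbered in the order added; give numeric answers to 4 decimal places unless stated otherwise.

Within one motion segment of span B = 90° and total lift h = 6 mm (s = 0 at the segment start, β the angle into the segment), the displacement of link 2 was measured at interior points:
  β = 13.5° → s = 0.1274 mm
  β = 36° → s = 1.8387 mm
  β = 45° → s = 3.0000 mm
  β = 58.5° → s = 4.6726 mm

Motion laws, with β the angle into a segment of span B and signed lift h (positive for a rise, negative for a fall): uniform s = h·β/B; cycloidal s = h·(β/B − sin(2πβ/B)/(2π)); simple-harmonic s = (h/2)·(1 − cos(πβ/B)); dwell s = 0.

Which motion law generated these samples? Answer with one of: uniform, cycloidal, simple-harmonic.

candidates at β/B = r: uniform s = h·r (linear in β); cycloidal s = h·(r − sin(2πr)/(2π)); simple-harmonic s = (h/2)(1 − cos(πr))
β=13.5°: printed 0.1274 | uniform 0.9000, cycloidal 0.1274, simple-harmonic 0.3270
β=36°: printed 1.8387 | uniform 2.4000, cycloidal 1.8387, simple-harmonic 2.0729
β=45°: printed 3.0000 | uniform 3.0000, cycloidal 3.0000, simple-harmonic 3.0000
β=58.5°: printed 4.6726 | uniform 3.9000, cycloidal 4.6726, simple-harmonic 4.3620
only one law matches every sample → cycloidal

cycloidal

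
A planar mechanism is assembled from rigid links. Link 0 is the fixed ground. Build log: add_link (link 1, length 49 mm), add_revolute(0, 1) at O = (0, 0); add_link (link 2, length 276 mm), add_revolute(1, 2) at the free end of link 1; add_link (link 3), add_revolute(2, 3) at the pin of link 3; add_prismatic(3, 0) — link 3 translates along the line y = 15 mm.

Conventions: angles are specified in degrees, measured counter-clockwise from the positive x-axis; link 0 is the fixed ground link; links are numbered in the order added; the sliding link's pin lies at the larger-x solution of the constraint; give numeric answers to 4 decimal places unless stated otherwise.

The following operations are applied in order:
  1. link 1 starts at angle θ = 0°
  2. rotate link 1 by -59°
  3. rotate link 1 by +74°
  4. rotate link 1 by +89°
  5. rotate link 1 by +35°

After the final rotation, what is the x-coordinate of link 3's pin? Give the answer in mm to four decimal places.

geometry: r = 49 mm, L = 276 mm, e = 15 mm; θ starts at 0°
rotate link 1 by -59°: θ ← 0° -59° = -59°
rotate link 1 by +74°: θ ← -59° +74° = 15°
rotate link 1 by +89°: θ ← 15° +89° = 104°
rotate link 1 by +35°: θ ← 104° +35° = 139°
crank pin P = (r cos θ, r sin θ) = (-36.980769, 32.146892)
h = r sin θ − e = 32.146892 − 15 = 17.146892
x = r cos θ + √(L² − h²) = -36.980769 + 275.466848 = 238.486078

238.4861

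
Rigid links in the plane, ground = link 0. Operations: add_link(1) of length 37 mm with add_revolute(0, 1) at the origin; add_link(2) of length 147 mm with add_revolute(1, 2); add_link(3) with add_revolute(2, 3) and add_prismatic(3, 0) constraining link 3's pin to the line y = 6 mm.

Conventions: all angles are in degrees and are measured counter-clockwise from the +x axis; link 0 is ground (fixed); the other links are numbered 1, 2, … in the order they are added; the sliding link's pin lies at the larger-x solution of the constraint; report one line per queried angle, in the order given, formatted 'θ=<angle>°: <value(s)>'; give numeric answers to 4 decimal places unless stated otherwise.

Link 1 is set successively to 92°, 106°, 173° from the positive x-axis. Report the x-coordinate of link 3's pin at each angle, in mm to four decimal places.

geometry: r = 37 mm, L = 147 mm, e = 6 mm
θ=92°: crank pin P = (r cos θ, r sin θ) = (-1.291281, 36.977461)
θ=92°: h = r sin θ − e = 36.977461 − 6 = 30.977461
θ=92°: x = r cos θ + √(L² − h²) = -1.291281 + 143.698980 = 142.407699
θ=106°: crank pin P = (r cos θ, r sin θ) = (-10.198582, 35.566683)
θ=106°: h = r sin θ − e = 35.566683 − 6 = 29.566683
θ=106°: x = r cos θ + √(L² − h²) = -10.198582 + 143.995872 = 133.797290
θ=173°: crank pin P = (r cos θ, r sin θ) = (-36.724208, 4.509166)
θ=173°: h = r sin θ − e = 4.509166 − 6 = -1.490834
θ=173°: x = r cos θ + √(L² − h²) = -36.724208 + 146.992440 = 110.268232

θ=92°: 142.4077
θ=106°: 133.7973
θ=173°: 110.2682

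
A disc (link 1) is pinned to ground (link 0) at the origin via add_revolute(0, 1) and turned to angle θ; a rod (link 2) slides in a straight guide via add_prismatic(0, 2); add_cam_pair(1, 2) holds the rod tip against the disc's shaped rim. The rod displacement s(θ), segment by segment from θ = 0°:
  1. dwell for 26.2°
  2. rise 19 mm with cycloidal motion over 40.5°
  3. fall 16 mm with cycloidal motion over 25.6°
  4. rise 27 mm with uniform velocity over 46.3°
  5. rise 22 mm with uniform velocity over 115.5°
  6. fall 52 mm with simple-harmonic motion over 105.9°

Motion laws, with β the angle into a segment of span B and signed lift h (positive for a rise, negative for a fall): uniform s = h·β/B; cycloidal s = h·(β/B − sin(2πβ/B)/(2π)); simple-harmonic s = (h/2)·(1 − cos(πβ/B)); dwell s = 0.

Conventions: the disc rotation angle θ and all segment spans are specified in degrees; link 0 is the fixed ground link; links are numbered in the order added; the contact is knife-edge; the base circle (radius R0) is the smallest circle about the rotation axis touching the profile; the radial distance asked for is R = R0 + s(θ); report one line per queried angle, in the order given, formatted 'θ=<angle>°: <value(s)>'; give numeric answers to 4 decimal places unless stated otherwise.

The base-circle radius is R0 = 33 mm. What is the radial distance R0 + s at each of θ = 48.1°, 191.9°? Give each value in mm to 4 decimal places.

segment 1 (0° to 26.2°, dwell): s unchanged at 0.0000
θ = 48.1° falls in segment 2 (26.2° to 66.7°, cycloidal, h = 19): β = 48.1 − 26.2 = 21.9°, B = 40.5°; Δs = 19·(0.5407 − sin(2π·0.5407)/(2π)) = 11.0397; s = 0.0000 + 11.0397 = 11.0397
segment 2 (26.2° to 66.7°, cycloidal, h = 19) is passed completely: s = 0.0000 + (19) = 19.0000
segment 3 (66.7° to 92.3°, cycloidal, h = -16) is passed completely: s = 19.0000 + (-16) = 3.0000
segment 4 (92.3° to 138.6°, uniform, h = 27) is passed completely: s = 3.0000 + (27) = 30.0000
θ = 191.9° falls in segment 5 (138.6° to 254.1°, uniform, h = 22): β = 191.9 − 138.6 = 53.3°, B = 115.5°; Δs = 22·53.3/115.5 = 10.1524; s = 30.0000 + 10.1524 = 40.1524
θ=48.1°: R = R0 + s = 33 + 11.0397 = 44.0397
θ=191.9°: R = R0 + s = 33 + 40.1524 = 73.1524

θ=48.1°: 44.0397
θ=191.9°: 73.1524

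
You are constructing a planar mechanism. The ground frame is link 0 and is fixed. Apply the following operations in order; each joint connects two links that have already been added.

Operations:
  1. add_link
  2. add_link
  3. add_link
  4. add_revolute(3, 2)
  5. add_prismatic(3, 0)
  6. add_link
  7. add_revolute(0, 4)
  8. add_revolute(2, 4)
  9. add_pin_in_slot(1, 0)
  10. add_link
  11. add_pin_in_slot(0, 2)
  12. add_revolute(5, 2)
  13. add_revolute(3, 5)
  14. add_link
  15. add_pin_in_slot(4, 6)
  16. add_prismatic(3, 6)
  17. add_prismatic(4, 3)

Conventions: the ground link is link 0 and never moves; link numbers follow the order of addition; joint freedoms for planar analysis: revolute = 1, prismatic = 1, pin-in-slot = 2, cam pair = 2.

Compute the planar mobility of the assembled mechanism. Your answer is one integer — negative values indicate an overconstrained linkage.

L=1 J1=0 J2=0
add link → L=2 J1=0 J2=0
add link → L=3 J1=0 J2=0
add link → L=4 J1=0 J2=0
R@3,2 dof=1 J1 → L=4 J1=1 J2=0
P@3,0 dof=1 J1 → L=4 J1=2 J2=0
add link → L=5 J1=2 J2=0
R@0,4 dof=1 J1 → L=5 J1=3 J2=0
R@2,4 dof=1 J1 → L=5 J1=4 J2=0
PS@1,0 dof=2 J2 → L=5 J1=4 J2=1
add link → L=6 J1=4 J2=1
PS@0,2 dof=2 J2 → L=6 J1=4 J2=2
R@5,2 dof=1 J1 → L=6 J1=5 J2=2
R@3,5 dof=1 J1 → L=6 J1=6 J2=2
add link → L=7 J1=6 J2=2
PS@4,6 dof=2 J2 → L=7 J1=6 J2=3
P@3,6 dof=1 J1 → L=7 J1=7 J2=3
P@4,3 dof=1 J1 → L=7 J1=8 J2=3
M=3(L−1)−2J1−J2=3·6−2·8−3=-1

M = -1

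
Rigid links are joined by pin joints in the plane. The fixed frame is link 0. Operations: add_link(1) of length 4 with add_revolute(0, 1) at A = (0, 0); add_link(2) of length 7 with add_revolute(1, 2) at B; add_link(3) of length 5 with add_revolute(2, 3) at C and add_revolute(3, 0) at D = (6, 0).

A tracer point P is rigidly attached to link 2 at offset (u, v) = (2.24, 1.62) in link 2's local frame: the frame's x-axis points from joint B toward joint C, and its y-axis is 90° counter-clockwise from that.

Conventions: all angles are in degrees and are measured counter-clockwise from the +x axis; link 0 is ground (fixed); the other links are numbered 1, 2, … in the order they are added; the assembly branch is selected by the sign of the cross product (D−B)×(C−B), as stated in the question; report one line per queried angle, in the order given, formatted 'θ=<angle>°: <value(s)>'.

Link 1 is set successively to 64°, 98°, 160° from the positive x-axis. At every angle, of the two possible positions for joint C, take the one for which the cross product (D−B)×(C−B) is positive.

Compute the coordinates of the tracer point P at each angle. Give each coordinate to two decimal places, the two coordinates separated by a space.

A=(0,0), D=(6.00,0)
θ=64°: B = A + 4.00·(cos64°, sin64°) = (1.7535, 3.5952)
θ=64°: |BD| = 5.5640
θ=64°: circle(B,7.00) ∩ circle(D,5.00): a=4.9387, h=4.9607
θ=64°:   candidates: C₊=(8.7282,4.1901) cross=27.602; C₋=(2.3174,-3.3821) cross=-27.602
θ=64°:   branch + wants cross > 0 → take C=(8.7282,4.1901) (cross=27.602)
θ=64°: ex = (C−B)/|BC| = (0.9964,0.0850); ey = (-0.0850,0.9964)
θ=64°: P = B + 2.24·ex + 1.62·ey = (3.8477,5.3997)
θ=98°: B = A + 4.00·(cos98°, sin98°) = (-0.5567, 3.9611)
θ=98°: |BD| = 7.6603
θ=98°: circle(B,7.00) ∩ circle(D,5.00): a=5.3967, h=4.4582
θ=98°:   candidates: C₊=(6.3678,4.9865) cross=34.152; C₋=(1.7572,-2.6454) cross=-34.152
θ=98°:   branch + wants cross > 0 → take C=(6.3678,4.9865) (cross=34.152)
θ=98°: ex = (C−B)/|BC| = (0.9892,0.1465); ey = (-0.1465,0.9892)
θ=98°: P = B + 2.24·ex + 1.62·ey = (1.4218,5.8917)
θ=160°: B = A + 4.00·(cos160°, sin160°) = (-3.7588, 1.3681)
θ=160°: |BD| = 9.8542
θ=160°: circle(B,7.00) ∩ circle(D,5.00): a=6.1449, h=3.3527
θ=160°:   candidates: C₊=(2.7920,3.8352) cross=33.038; C₋=(1.8611,-2.8053) cross=-33.038
θ=160°:   branch + wants cross > 0 → take C=(2.7920,3.8352) (cross=33.038)
θ=160°: ex = (C−B)/|BC| = (0.9358,0.3525); ey = (-0.3525,0.9358)
θ=160°: P = B + 2.24·ex + 1.62·ey = (-2.2335,3.6736)

θ=64°: 3.85 5.40
θ=98°: 1.42 5.89
θ=160°: -2.23 3.67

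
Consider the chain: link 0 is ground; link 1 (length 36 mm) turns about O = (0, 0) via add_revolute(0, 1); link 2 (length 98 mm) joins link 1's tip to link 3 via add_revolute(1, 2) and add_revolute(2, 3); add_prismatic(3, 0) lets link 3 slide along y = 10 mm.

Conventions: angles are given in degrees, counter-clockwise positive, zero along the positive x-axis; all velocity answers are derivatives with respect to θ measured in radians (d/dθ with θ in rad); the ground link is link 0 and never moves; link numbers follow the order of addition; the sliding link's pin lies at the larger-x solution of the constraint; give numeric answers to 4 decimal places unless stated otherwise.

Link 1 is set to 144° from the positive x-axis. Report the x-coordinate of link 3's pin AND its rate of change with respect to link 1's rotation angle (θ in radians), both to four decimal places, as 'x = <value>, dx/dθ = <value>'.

geometry: r = 36 mm, L = 98 mm, e = 10 mm
crank pin P = (r cos θ, r sin θ) = (-29.124612, 21.160269)
h = r sin θ − e = 21.160269 − 10 = 11.160269
x = r cos θ + √(L² − h²) = -29.124612 + 97.362459 = 68.237847
dx/dθ = −r sin θ − h·r cos θ/√(L² − h²) (θ in radians; h = 11.160269) = -17.821831

x = 68.2378, dx/dθ = -17.8218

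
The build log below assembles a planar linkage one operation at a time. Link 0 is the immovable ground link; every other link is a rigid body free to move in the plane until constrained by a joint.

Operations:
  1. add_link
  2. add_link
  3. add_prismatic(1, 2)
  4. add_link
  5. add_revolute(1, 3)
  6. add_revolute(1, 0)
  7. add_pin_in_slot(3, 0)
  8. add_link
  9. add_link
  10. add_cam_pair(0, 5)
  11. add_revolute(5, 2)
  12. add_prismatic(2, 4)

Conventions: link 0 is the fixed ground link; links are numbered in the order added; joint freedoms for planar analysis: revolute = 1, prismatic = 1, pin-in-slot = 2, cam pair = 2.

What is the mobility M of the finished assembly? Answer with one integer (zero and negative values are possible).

link 0 = ground. State L|J1|J2 = 1|0|0
+link1  2|0|0
+link2  3|0|0
P(1,2) f=1→J1  3|1|0
+link3  4|1|0
R(1,3) f=1→J1  4|2|0
R(1,0) f=1→J1  4|3|0
PS(3,0) f=2→J2  4|3|1
+link4  5|3|1
+link5  6|3|1
C(0,5) f=2→J2  6|3|2
R(5,2) f=1→J1  6|4|2
P(2,4) f=1→J1  6|5|2
M = 3(6−1)−2·5−2 = 15−10−2 = 3

M = 3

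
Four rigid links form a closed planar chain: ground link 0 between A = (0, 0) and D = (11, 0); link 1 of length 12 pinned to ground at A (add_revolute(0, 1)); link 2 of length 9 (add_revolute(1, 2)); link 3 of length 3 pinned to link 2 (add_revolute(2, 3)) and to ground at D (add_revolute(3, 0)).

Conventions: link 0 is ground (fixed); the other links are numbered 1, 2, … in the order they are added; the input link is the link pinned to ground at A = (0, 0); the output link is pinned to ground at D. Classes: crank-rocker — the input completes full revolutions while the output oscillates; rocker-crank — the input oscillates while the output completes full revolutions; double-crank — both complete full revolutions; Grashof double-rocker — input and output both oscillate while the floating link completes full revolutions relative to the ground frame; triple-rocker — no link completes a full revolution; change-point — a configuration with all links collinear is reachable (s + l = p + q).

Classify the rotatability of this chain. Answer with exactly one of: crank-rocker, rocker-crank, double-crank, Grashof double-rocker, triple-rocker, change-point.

lengths: ground=11, input=12, coupler=9, output=3
sorted: s=3 (shortest), l=12 (longest), p+q=20
s + l = 15 vs p + q = 20
s + l < p + q (Grashof) with shortest = output link → rocker-crank

rocker-crank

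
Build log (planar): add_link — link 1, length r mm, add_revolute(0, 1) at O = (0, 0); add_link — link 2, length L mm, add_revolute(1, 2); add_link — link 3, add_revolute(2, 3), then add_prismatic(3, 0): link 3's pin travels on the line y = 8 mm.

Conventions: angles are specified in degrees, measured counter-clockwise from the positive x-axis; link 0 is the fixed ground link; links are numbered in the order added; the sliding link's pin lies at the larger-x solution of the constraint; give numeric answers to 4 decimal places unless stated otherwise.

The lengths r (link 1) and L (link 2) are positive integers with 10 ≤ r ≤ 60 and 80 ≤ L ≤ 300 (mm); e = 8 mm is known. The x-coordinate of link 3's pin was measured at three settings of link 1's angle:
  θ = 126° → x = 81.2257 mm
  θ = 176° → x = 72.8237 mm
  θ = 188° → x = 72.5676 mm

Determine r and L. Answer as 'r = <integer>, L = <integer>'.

constraint per measurement: (x − r cos θ)² + (r sin θ − e)² = L²
subtracting the θ₁ and θ₂ equations cancels the r² and L² terms:
r = (x₁² − x₂²) / (2[(x₁cos θ₁ + e sin θ₁) − (x₂cos θ₂ + e sin θ₂)]) = 21.0001 → r = 21
L² = (x₁ − r cos θ₁)² + (r sin θ₁ − e)² = 8836.0019 → L = 94.0000 → L = 94
check at θ₃=188°: x = 72.5676 (printed 72.5676) ✓

r = 21, L = 94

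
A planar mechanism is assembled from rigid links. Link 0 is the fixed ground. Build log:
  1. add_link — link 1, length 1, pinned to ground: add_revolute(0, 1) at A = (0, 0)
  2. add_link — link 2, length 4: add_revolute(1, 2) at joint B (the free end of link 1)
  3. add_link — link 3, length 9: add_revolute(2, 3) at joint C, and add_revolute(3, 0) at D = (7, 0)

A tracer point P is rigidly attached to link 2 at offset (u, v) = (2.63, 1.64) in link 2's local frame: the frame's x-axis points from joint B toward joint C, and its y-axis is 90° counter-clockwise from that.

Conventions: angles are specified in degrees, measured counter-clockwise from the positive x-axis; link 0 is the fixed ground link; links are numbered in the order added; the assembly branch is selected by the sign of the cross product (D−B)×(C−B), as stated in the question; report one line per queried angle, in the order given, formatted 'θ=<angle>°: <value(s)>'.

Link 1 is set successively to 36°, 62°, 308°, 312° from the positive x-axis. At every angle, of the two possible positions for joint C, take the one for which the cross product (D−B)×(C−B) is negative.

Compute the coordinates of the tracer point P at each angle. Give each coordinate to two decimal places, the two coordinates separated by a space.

A=(0,0), D=(7.00,0)
θ=36°: B = A + 1.00·(cos36°, sin36°) = (0.8090, 0.5878)
θ=36°: |BD| = 6.2188
θ=36°: circle(B,4.00) ∩ circle(D,9.00): a=-2.1167, h=3.3941
θ=36°:   candidates: C₊=(-0.9774,4.1667) cross=21.107; C₋=(-1.6190,-2.5910) cross=-21.107
θ=36°:   branch - wants cross < 0 → take C=(-1.6190,-2.5910) (cross=-21.107)
θ=36°: ex = (C−B)/|BC| = (-0.6070,-0.7947); ey = (0.7947,-0.6070)
θ=36°: P = B + 2.63·ex + 1.64·ey = (0.5159,-2.4978)
θ=62°: B = A + 1.00·(cos62°, sin62°) = (0.4695, 0.8829)
θ=62°: |BD| = 6.5899
θ=62°: circle(B,4.00) ∩ circle(D,9.00): a=-1.6368, h=3.6498
θ=62°:   candidates: C₊=(-0.6635,4.7191) cross=24.052; C₋=(-1.6416,-2.5146) cross=-24.052
θ=62°:   branch - wants cross < 0 → take C=(-1.6416,-2.5146) (cross=-24.052)
θ=62°: ex = (C−B)/|BC| = (-0.5278,-0.8494); ey = (0.8494,-0.5278)
θ=62°: P = B + 2.63·ex + 1.64·ey = (0.4745,-2.2165)
θ=308°: B = A + 1.00·(cos308°, sin308°) = (0.6157, -0.7880)
θ=308°: |BD| = 6.4328
θ=308°: circle(B,4.00) ∩ circle(D,9.00): a=-1.8358, h=3.5538
θ=308°:   candidates: C₊=(-1.6417,2.5142) cross=22.861; C₋=(-0.7710,-4.5400) cross=-22.861
θ=308°:   branch - wants cross < 0 → take C=(-0.7710,-4.5400) (cross=-22.861)
θ=308°: ex = (C−B)/|BC| = (-0.3467,-0.9380); ey = (0.9380,-0.3467)
θ=308°: P = B + 2.63·ex + 1.64·ey = (1.2422,-3.8235)
θ=312°: B = A + 1.00·(cos312°, sin312°) = (0.6691, -0.7431)
θ=312°: |BD| = 6.3743
θ=312°: circle(B,4.00) ∩ circle(D,9.00): a=-1.9114, h=3.5138
θ=312°:   candidates: C₊=(-1.6389,2.5238) cross=22.398; C₋=(-0.8196,-4.4558) cross=-22.398
θ=312°:   branch - wants cross < 0 → take C=(-0.8196,-4.4558) (cross=-22.398)
θ=312°: ex = (C−B)/|BC| = (-0.3722,-0.9282); ey = (0.9282,-0.3722)
θ=312°: P = B + 2.63·ex + 1.64·ey = (1.2125,-3.7946)

θ=36°: 0.52 -2.50
θ=62°: 0.47 -2.22
θ=308°: 1.24 -3.82
θ=312°: 1.21 -3.79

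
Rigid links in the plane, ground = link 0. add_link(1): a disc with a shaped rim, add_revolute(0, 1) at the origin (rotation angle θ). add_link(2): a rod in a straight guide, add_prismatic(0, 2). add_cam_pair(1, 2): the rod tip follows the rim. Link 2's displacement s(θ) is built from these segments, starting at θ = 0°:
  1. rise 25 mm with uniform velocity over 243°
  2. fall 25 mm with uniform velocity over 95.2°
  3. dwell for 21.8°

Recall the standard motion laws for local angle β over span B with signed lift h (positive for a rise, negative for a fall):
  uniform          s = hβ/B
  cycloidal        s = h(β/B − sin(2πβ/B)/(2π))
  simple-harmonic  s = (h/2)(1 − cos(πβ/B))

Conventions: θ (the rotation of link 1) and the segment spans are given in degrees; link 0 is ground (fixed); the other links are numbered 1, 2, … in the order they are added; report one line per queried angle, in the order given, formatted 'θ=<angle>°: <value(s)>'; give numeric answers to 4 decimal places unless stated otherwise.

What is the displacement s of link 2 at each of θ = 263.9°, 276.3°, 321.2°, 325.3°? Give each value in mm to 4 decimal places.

segment 1 (0° to 243°, uniform, h = 25) is passed completely: s = 0.0000 + (25) = 25.0000
θ = 263.9° falls in segment 2 (243° to 338.2°, uniform, h = -25): β = 263.9 − 243 = 20.9°, B = 95.2°; Δs = -25·20.9/95.2 = -5.4884; s = 25.0000 − 5.4884 = 19.5116
θ = 276.3° falls in segment 2 (243° to 338.2°, uniform, h = -25): β = 276.3 − 243 = 33.3°, B = 95.2°; Δs = -25·33.3/95.2 = -8.7447; s = 25.0000 − 8.7447 = 16.2553
θ = 321.2° falls in segment 2 (243° to 338.2°, uniform, h = -25): β = 321.2 − 243 = 78.2°, B = 95.2°; Δs = -25·78.2/95.2 = -20.5357; s = 25.0000 − 20.5357 = 4.4643
θ = 325.3° falls in segment 2 (243° to 338.2°, uniform, h = -25): β = 325.3 − 243 = 82.3°, B = 95.2°; Δs = -25·82.3/95.2 = -21.6124; s = 25.0000 − 21.6124 = 3.3876

θ=263.9°: 19.5116
θ=276.3°: 16.2553
θ=321.2°: 4.4643
θ=325.3°: 3.3876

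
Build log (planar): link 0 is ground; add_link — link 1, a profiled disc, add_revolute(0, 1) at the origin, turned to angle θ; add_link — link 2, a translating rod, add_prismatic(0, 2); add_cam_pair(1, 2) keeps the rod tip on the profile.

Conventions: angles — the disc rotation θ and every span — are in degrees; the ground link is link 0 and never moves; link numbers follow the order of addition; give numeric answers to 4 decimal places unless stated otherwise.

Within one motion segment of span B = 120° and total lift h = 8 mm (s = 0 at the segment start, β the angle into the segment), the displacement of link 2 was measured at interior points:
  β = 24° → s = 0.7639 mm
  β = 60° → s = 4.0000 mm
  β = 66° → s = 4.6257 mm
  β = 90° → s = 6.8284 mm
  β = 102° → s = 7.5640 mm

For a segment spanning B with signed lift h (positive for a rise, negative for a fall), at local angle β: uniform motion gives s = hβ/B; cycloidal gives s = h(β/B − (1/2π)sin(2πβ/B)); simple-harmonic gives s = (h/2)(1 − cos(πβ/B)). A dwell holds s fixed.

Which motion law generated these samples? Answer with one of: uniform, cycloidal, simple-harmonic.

candidates at β/B = r: uniform s = h·r (linear in β); cycloidal s = h·(r − sin(2πr)/(2π)); simple-harmonic s = (h/2)(1 − cos(πr))
β=24°: printed 0.7639 | uniform 1.6000, cycloidal 0.3891, simple-harmonic 0.7639
β=60°: printed 4.0000 | uniform 4.0000, cycloidal 4.0000, simple-harmonic 4.0000
β=66°: printed 4.6257 | uniform 4.4000, cycloidal 4.7935, simple-harmonic 4.6257
β=90°: printed 6.8284 | uniform 6.0000, cycloidal 7.2732, simple-harmonic 6.8284
β=102°: printed 7.5640 | uniform 6.8000, cycloidal 7.8301, simple-harmonic 7.5640
only one law matches every sample → simple-harmonic

simple-harmonic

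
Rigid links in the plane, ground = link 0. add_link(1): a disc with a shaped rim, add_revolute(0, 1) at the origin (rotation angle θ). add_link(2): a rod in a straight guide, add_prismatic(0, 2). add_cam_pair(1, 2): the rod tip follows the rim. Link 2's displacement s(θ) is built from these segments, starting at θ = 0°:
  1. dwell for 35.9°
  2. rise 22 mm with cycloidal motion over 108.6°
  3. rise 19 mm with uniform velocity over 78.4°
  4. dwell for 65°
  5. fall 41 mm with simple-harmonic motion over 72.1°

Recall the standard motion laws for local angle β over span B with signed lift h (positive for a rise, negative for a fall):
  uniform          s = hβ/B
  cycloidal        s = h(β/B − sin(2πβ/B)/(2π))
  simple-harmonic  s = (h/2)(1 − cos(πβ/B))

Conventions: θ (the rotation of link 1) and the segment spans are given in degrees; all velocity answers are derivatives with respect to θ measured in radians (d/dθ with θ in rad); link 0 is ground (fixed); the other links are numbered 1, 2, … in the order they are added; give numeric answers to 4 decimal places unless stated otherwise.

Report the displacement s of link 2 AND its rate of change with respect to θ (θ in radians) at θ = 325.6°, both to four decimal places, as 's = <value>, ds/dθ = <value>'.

segment 1 (0° to 35.9°, dwell): s unchanged at 0.0000
segment 2 (35.9° to 144.5°, cycloidal, h = 22) is passed completely: s = 0.0000 + (22) = 22.0000
segment 3 (144.5° to 222.9°, uniform, h = 19) is passed completely: s = 22.0000 + (19) = 41.0000
segment 4 (222.9° to 287.9°, dwell): s unchanged at 41.0000
θ = 325.6° falls in segment 5 (287.9° to 360°, simple-harmonic, h = -41): β = 325.6 − 287.9 = 37.7°, B = 72.1°; Δs = -41/2·(1 − cos(π·0.5229)) = -21.9726; s = 41.0000 − 21.9726 = 19.0274
velocity in seg [287.9°–360°] (simple-harmonic), θ in radians: β = 37.7° = 0.6580 rad, B = 72.1° = 1.2584 rad; ds/dθ = (πh/(2B)) sin(πβ/B) = (π·(-41)/(2·1.2584)) sin(π·0.5229) = -51.046706 mm/rad

s = 19.0274, ds/dθ = -51.0467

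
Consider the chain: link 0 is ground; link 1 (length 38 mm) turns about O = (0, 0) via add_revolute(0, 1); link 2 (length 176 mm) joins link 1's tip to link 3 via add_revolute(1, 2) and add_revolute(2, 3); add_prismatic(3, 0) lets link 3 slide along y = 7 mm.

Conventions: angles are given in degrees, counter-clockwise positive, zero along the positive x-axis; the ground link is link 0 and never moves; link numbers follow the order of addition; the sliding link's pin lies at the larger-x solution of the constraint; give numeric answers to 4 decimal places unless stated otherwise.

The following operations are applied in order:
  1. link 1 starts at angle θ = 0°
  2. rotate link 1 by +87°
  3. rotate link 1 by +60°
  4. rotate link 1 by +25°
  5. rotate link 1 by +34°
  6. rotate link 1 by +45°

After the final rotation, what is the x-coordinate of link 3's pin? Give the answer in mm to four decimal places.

geometry: r = 38 mm, L = 176 mm, e = 7 mm; θ starts at 0°
rotate link 1 by +87°: θ ← 0° +87° = 87°
rotate link 1 by +60°: θ ← 87° +60° = 147°
rotate link 1 by +25°: θ ← 147° +25° = 172°
rotate link 1 by +34°: θ ← 172° +34° = 206°
rotate link 1 by +45°: θ ← 206° +45° = 251°
crank pin P = (r cos θ, r sin θ) = (-12.371590, -35.929706)
h = r sin θ − e = -35.929706 − 7 = -42.929706
x = r cos θ + √(L² − h²) = -12.371590 + 170.684037 = 158.312447

158.3124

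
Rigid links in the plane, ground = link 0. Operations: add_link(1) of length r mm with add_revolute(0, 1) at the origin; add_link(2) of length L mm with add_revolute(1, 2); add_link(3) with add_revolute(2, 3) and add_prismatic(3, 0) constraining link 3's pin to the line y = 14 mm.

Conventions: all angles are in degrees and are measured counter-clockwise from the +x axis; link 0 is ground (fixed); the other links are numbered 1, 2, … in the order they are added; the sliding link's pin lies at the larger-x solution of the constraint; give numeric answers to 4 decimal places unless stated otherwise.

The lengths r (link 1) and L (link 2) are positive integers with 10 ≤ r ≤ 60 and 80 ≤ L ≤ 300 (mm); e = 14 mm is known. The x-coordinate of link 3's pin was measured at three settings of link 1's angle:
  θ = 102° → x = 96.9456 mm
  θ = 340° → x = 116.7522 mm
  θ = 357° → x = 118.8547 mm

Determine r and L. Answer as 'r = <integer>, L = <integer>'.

constraint per measurement: (x − r cos θ)² + (r sin θ − e)² = L²
subtracting the θ₁ and θ₂ equations cancels the r² and L² terms:
r = (x₁² − x₂²) / (2[(x₁cos θ₁ + e sin θ₁) − (x₂cos θ₂ + e sin θ₂)]) = 19.0000 → r = 19
L² = (x₁ − r cos θ₁)² + (r sin θ₁ − e)² = 10201.0075 → L = 101.0000 → L = 101
check at θ₃=357°: x = 118.8547 (printed 118.8547) ✓

r = 19, L = 101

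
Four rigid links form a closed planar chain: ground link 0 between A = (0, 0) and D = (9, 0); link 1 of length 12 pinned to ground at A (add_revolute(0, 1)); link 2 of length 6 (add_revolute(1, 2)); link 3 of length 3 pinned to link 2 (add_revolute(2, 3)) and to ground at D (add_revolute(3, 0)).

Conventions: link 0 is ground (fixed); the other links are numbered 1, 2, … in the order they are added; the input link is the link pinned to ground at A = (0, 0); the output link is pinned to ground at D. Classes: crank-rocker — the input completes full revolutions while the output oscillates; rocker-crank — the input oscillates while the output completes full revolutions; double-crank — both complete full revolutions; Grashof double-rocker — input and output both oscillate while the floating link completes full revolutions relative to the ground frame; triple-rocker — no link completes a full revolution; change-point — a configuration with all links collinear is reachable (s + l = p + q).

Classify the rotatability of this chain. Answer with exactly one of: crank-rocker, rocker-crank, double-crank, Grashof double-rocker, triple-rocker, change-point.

lengths: ground=9, input=12, coupler=6, output=3
sorted: s=3 (shortest), l=12 (longest), p+q=15
s + l = 15 vs p + q = 15
s + l = p + q → change-point (collinear configuration reachable)

change-point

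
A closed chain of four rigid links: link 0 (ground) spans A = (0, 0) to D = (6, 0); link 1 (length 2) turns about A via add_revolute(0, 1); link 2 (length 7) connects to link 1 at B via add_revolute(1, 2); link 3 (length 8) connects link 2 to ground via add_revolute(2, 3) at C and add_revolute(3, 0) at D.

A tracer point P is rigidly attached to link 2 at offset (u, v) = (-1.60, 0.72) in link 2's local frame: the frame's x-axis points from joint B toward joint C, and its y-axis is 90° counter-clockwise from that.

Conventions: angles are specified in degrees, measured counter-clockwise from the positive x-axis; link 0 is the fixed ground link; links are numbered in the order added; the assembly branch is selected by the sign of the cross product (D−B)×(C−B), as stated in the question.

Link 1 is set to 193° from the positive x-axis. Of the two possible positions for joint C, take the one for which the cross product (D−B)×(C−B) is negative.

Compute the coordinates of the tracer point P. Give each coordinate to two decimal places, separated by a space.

A=(0,0), D=(6.00,0)
B = A + 2.00·(cos193°, sin193°) = (-1.9487, -0.4499)
|BD| = 7.9615
circle(B,7.00) ∩ circle(D,8.00): a=3.0387, h=6.3061
  candidates: C₊=(0.7287,6.0178) cross=50.205; C₋=(1.4415,-6.5742) cross=-50.205
  branch - wants cross < 0 → take C=(1.4415,-6.5742) (cross=-50.205)
ex = (C−B)/|BC| = (0.4843,-0.8749); ey = (0.8749,0.4843)
P = B + -1.60·ex + 0.72·ey = (-2.0937,1.2986)

-2.09 1.30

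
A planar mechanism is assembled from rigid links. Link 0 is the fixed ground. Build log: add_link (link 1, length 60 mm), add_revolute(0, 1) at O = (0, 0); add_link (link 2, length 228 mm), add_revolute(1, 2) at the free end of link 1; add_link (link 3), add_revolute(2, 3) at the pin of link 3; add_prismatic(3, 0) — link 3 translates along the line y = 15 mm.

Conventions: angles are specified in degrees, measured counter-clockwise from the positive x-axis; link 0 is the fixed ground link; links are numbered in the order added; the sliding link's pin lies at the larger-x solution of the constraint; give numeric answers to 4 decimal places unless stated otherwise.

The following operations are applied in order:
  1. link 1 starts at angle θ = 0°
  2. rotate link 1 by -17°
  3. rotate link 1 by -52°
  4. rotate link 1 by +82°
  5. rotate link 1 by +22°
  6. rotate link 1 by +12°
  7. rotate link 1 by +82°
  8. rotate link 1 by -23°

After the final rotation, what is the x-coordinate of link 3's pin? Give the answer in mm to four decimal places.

geometry: r = 60 mm, L = 228 mm, e = 15 mm; θ starts at 0°
rotate link 1 by -17°: θ ← 0° -17° = -17°
rotate link 1 by -52°: θ ← -17° -52° = -69°
rotate link 1 by +82°: θ ← -69° +82° = 13°
rotate link 1 by +22°: θ ← 13° +22° = 35°
rotate link 1 by +12°: θ ← 35° +12° = 47°
rotate link 1 by +82°: θ ← 47° +82° = 129°
rotate link 1 by -23°: θ ← 129° -23° = 106°
crank pin P = (r cos θ, r sin θ) = (-16.538241, 57.675702)
h = r sin θ − e = 57.675702 − 15 = 42.675702
x = r cos θ + √(L² − h²) = -16.538241 + 223.970499 = 207.432258

207.4323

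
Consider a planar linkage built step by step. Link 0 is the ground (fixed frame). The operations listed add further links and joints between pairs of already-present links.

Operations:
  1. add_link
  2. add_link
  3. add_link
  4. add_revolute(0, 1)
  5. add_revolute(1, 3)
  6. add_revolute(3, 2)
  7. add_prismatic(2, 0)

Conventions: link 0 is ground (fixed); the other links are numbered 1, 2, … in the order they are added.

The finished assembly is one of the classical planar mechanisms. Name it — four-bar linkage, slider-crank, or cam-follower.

links: 4 (incl. ground); joints: 3 revolute, 1 prismatic, 0 higher (cam) pair, forming one closed loop
4 links, 3 revolutes + 1 prismatic in one loop → slider-crank

slider-crank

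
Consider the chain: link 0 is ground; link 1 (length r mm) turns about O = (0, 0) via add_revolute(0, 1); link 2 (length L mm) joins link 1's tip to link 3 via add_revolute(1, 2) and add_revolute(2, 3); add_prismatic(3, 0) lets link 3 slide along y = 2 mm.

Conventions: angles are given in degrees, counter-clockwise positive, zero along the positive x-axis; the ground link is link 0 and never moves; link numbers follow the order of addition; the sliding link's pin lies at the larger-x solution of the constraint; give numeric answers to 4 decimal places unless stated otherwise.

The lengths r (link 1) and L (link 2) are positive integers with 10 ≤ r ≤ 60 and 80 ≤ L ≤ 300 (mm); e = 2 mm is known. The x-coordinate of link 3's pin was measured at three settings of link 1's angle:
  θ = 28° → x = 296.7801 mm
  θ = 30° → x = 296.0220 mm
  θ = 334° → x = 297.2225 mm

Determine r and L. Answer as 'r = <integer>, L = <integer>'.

constraint per measurement: (x − r cos θ)² + (r sin θ − e)² = L²
subtracting the θ₁ and θ₂ equations cancels the r² and L² terms:
r = (x₁² − x₂²) / (2[(x₁cos θ₁ + e sin θ₁) − (x₂cos θ₂ + e sin θ₂)]) = 39.9993 → r = 40
L² = (x₁ − r cos θ₁)² + (r sin θ₁ − e)² = 68644.0103 → L = 262.0000 → L = 262
check at θ₃=334°: x = 297.2225 (printed 297.2225) ✓

r = 40, L = 262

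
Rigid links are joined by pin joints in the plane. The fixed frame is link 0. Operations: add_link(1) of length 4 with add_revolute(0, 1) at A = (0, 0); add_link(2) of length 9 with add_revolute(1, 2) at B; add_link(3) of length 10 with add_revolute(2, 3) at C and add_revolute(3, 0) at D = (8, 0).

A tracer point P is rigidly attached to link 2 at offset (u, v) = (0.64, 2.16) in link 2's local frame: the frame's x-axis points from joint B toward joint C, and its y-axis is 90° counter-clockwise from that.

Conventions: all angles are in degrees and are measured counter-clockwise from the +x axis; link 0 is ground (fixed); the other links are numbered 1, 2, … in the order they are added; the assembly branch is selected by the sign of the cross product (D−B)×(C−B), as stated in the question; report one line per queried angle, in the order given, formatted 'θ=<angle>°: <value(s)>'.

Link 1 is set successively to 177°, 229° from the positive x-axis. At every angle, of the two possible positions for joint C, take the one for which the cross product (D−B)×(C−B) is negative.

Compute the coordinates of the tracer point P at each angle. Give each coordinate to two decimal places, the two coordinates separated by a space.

A=(0,0), D=(8.00,0)
θ=177°: B = A + 4.00·(cos177°, sin177°) = (-3.9945, 0.2093)
θ=177°: |BD| = 11.9963
θ=177°: circle(B,9.00) ∩ circle(D,10.00): a=5.2063, h=7.3413
θ=177°:   candidates: C₊=(1.3391,7.4587) cross=88.069; C₋=(1.0828,-7.2217) cross=-88.069
θ=177°:   branch - wants cross < 0 → take C=(1.0828,-7.2217) (cross=-88.069)
θ=177°: ex = (C−B)/|BC| = (0.5642,-0.8257); ey = (0.8257,0.5642)
θ=177°: P = B + 0.64·ex + 2.16·ey = (-1.8500,0.8995)
θ=229°: B = A + 4.00·(cos229°, sin229°) = (-2.6242, -3.0188)
θ=229°: |BD| = 11.0448
θ=229°: circle(B,9.00) ∩ circle(D,10.00): a=4.6623, h=7.6983
θ=229°:   candidates: C₊=(-0.2436,5.6606) cross=85.026; C₋=(3.9646,-9.1496) cross=-85.026
θ=229°:   branch - wants cross < 0 → take C=(3.9646,-9.1496) (cross=-85.026)
θ=229°: ex = (C−B)/|BC| = (0.7321,-0.6812); ey = (0.6812,0.7321)
θ=229°: P = B + 0.64·ex + 2.16·ey = (-0.6843,-1.8735)

θ=177°: -1.85 0.90
θ=229°: -0.68 -1.87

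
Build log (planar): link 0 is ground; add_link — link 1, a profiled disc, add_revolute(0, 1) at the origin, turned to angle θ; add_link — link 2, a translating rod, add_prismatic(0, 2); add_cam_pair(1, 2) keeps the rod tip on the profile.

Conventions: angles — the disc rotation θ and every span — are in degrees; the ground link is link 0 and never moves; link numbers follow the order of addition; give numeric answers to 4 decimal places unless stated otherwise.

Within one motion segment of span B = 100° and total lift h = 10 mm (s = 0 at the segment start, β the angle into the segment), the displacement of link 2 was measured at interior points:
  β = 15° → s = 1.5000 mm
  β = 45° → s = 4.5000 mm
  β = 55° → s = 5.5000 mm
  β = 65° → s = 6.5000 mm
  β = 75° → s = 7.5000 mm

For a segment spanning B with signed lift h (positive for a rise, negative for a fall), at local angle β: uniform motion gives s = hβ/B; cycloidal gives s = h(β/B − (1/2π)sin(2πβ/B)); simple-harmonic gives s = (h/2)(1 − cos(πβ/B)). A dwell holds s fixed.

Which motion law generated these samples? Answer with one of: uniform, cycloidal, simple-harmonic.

candidates at β/B = r: uniform s = h·r (linear in β); cycloidal s = h·(r − sin(2πr)/(2π)); simple-harmonic s = (h/2)(1 − cos(πr))
β=15°: printed 1.5000 | uniform 1.5000, cycloidal 0.2124, simple-harmonic 0.5450
β=45°: printed 4.5000 | uniform 4.5000, cycloidal 4.0082, simple-harmonic 4.2178
β=55°: printed 5.5000 | uniform 5.5000, cycloidal 5.9918, simple-harmonic 5.7822
β=65°: printed 6.5000 | uniform 6.5000, cycloidal 7.7876, simple-harmonic 7.2700
β=75°: printed 7.5000 | uniform 7.5000, cycloidal 9.0915, simple-harmonic 8.5355
only one law matches every sample → uniform

uniform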